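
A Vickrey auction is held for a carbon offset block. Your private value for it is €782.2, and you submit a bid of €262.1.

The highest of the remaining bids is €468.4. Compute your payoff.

€0

Your bid €262.1 is below the highest competing bid €468.4, so you lose.
A losing bidder pays nothing and receives nothing: payoff = €0.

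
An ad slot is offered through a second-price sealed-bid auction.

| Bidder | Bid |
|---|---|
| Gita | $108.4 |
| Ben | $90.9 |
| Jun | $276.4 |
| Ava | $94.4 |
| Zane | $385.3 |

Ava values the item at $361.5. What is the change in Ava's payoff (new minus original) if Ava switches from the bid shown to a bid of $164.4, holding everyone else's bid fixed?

The highest bid among the other bidders is $385.3; Ava's bid doesn't change that.
Original bid $94.4: Ava is not highest (top rival bid is $385.3); payoff $0.
Alternative bid $164.4: Ava is not highest (top rival bid is $385.3); payoff $0.
Change in payoff = $0 − ($0) = $0.

$0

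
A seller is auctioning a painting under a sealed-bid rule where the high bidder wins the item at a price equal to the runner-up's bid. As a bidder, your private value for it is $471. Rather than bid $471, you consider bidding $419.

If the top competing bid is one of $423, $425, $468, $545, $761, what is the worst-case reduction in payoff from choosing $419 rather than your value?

$48

$423: truthful gives $48, deviation gives $0 → loss $48.
$425: truthful gives $46, deviation gives $0 → loss $46.
$468: truthful gives $3, deviation gives $0 → loss $3.
$545: same outcome either way → loss $0.
$761: same outcome either way → loss $0.
Maximum loss: $48.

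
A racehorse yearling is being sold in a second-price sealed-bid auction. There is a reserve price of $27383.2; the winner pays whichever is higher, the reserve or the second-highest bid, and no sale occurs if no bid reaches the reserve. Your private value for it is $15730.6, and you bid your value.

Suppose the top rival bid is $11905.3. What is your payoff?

$0

Your bid $15730.6 is the highest bid but falls below the reserve $27383.2, so the item goes unsold. Payoff $0.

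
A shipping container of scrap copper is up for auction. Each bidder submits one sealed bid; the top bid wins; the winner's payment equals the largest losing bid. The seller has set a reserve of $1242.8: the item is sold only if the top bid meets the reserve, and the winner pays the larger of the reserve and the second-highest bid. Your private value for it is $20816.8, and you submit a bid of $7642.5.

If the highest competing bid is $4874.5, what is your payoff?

$15942.3

Your bid $7642.5 is the highest and exceeds the reserve.
Price = max(second-highest bid, reserve) = max($4874.5, $1242.8) = $4874.5.
Payoff = $20816.8 − $4874.5 = $15942.3.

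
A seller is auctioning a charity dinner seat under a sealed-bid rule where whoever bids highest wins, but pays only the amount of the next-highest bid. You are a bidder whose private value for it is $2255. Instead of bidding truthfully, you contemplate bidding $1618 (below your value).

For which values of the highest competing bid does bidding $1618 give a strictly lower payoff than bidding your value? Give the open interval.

($1618, $2255)

If the competing bid is below $1618, both bids win at the same price — no difference.
If it is above $2255, both bids lose — no difference.
If it lies strictly between $1618 and $2255, bidding your value wins at a price below your value (positive payoff) while bidding $1618 loses (payoff 0).
So the deviation strictly hurts on the open interval ($1618, $2255).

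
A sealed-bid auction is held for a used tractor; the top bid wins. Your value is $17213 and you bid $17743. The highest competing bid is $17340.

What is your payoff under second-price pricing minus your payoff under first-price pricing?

$403

You have the highest bid, so you win under either rule.
Second-price: pay $17340 → payoff −$127.
First-price: pay your own bid $17743 → payoff −$530.
Difference = −$127 − (−$530) = $403.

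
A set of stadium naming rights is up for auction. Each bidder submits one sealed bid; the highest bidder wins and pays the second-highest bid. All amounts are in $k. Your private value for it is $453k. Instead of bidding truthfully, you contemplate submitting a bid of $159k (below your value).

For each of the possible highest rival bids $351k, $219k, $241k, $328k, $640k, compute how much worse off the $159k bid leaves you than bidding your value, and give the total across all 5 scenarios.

$673k

The deviation costs you only when the competing bid falls strictly between $159k and $453k; elsewhere both bids give the same outcome.
$351k: truthful payoff $102k, deviation payoff $0k → loss $102k.
$219k: truthful payoff $234k, deviation payoff $0k → loss $234k.
$241k: truthful payoff $212k, deviation payoff $0k → loss $212k.
$328k: truthful payoff $125k, deviation payoff $0k → loss $125k.
$640k: outcomes coincide → loss $0k.
Total loss = $102k + $234k + $212k + $125k = $673k.
In a second-price auction your bid sets only whether you win, not what you pay, so bidding your true value is weakly dominant.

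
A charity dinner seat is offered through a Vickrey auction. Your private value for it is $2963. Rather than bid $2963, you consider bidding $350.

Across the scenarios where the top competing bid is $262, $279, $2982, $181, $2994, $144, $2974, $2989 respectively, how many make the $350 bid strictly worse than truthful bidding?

The deviation hurts exactly when the highest competing bid lies strictly between $350 and $2963 — underbidding then forfeits a profitable win.
$262: below both → same outcome either way.
$279: below both → same outcome either way.
$2982: above both → same outcome either way.
$181: below both → same outcome either way.
$2994: above both → same outcome either way.
$144: below both → same outcome either way.
$2974: above both → same outcome either way.
$2989: above both → same outcome either way.
Count: 0.

0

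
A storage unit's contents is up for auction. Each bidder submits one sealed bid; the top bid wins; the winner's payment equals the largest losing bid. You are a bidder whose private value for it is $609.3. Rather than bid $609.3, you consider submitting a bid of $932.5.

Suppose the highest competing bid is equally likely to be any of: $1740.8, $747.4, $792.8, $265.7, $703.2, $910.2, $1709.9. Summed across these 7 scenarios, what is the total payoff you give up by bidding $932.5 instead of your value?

The deviation costs you only when the competing bid falls strictly between $609.3 and $932.5; elsewhere both bids give the same outcome.
$1740.8: outcomes coincide → loss $0.
$747.4: truthful payoff $0, deviation payoff −$138.1 → loss $138.1.
$792.8: truthful payoff $0, deviation payoff −$183.5 → loss $183.5.
$265.7: outcomes coincide → loss $0.
$703.2: truthful payoff $0, deviation payoff −$93.9 → loss $93.9.
$910.2: truthful payoff $0, deviation payoff −$300.9 → loss $300.9.
$1709.9: outcomes coincide → loss $0.
Total loss = $138.1 + $183.5 + $93.9 + $300.9 = $716.4.
In a second-price auction your bid sets only whether you win, not what you pay, so bidding your true value is weakly dominant.

$716.4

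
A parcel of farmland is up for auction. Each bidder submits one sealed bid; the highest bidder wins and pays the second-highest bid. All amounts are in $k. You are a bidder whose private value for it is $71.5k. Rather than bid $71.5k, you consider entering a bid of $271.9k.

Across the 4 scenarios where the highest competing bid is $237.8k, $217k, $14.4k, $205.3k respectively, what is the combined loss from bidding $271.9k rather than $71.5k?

$445.6k

The deviation costs you only when the competing bid falls strictly between $71.5k and $271.9k; elsewhere both bids give the same outcome.
$237.8k: truthful payoff $0k, deviation payoff −$166.3k → loss $166.3k.
$217k: truthful payoff $0k, deviation payoff −$145.5k → loss $145.5k.
$14.4k: outcomes coincide → loss $0k.
$205.3k: truthful payoff $0k, deviation payoff −$133.8k → loss $133.8k.
Total loss = $166.3k + $145.5k + $133.8k = $445.6k.
Truthful bidding weakly dominates here: raising your bid can only win items priced above your value, and lowering it can only forfeit items priced below.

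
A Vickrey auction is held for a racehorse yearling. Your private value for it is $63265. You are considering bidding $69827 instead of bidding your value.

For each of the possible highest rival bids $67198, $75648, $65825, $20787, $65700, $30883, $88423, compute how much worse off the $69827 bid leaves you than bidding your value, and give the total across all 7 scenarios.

$8928

The deviation costs you only when the competing bid falls strictly between $63265 and $69827; elsewhere both bids give the same outcome.
$67198: truthful payoff $0, deviation payoff −$3933 → loss $3933.
$75648: outcomes coincide → loss $0.
$65825: truthful payoff $0, deviation payoff −$2560 → loss $2560.
$20787: outcomes coincide → loss $0.
$65700: truthful payoff $0, deviation payoff −$2435 → loss $2435.
$30883: outcomes coincide → loss $0.
$88423: outcomes coincide → loss $0.
Total loss = $3933 + $2560 + $2435 = $8928.
Truthful bidding weakly dominates here: raising your bid can only win items priced above your value, and lowering it can only forfeit items priced below.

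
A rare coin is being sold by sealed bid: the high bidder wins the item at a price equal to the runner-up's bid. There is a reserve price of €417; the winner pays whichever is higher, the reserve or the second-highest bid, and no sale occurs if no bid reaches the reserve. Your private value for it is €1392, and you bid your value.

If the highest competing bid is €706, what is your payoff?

€686

Your bid €1392 is the highest and exceeds the reserve.
Price = max(second-highest bid, reserve) = max(€706, €417) = €706.
Payoff = €1392 − €706 = €686.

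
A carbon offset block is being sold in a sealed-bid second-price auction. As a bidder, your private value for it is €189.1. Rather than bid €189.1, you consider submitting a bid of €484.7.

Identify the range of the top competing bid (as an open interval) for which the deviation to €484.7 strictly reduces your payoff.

(€189.1, €484.7)

If the competing bid is below €189.1, both bids win at the same price — no difference.
If it is above €484.7, both bids lose — no difference.
If it lies strictly between €189.1 and €484.7, bidding your value loses (payoff 0) while bidding €484.7 wins at a price above your value (payoff negative).
So the deviation strictly hurts on the open interval (€189.1, €484.7).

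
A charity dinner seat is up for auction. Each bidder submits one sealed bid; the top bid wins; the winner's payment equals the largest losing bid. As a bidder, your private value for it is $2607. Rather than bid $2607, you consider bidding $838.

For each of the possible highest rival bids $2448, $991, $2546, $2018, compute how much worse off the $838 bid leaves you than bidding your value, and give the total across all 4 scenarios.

$2425

The deviation costs you only when the competing bid falls strictly between $838 and $2607; elsewhere both bids give the same outcome.
$2448: truthful payoff $159, deviation payoff $0 → loss $159.
$991: truthful payoff $1616, deviation payoff $0 → loss $1616.
$2546: truthful payoff $61, deviation payoff $0 → loss $61.
$2018: truthful payoff $589, deviation payoff $0 → loss $589.
Total loss = $159 + $1616 + $61 + $589 = $2425.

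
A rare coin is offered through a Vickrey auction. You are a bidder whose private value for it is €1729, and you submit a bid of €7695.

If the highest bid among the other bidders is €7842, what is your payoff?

Your bid €7695 is below the highest competing bid €7842, so you lose.
A losing bidder pays nothing and receives nothing: payoff = €0.

€0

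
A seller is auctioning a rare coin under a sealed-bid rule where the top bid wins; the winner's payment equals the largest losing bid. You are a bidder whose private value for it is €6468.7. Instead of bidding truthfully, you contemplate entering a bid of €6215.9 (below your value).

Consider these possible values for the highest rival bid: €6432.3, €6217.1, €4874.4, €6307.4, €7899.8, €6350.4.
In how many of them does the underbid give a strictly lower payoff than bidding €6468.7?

4

The deviation hurts exactly when the highest competing bid lies strictly between €6215.9 and €6468.7 — underbidding then forfeits a profitable win.
€6432.3: inside the interval → strictly worse (loss €36.4).
€6217.1: inside the interval → strictly worse (loss €251.6).
€4874.4: below both → same outcome either way.
€6307.4: inside the interval → strictly worse (loss €161.3).
€7899.8: above both → same outcome either way.
€6350.4: inside the interval → strictly worse (loss €118.3).
Count: 4.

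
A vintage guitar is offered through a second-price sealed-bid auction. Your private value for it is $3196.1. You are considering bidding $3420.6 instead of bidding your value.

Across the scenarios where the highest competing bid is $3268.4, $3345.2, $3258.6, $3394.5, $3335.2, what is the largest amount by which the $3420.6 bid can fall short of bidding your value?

$3268.4: truthful gives $0, deviation gives −$72.3 → loss $72.3.
$3345.2: truthful gives $0, deviation gives −$149.1 → loss $149.1.
$3258.6: truthful gives $0, deviation gives −$62.5 → loss $62.5.
$3394.5: truthful gives $0, deviation gives −$198.4 → loss $198.4.
$3335.2: truthful gives $0, deviation gives −$139.1 → loss $139.1.
Maximum loss: $198.4.

$198.4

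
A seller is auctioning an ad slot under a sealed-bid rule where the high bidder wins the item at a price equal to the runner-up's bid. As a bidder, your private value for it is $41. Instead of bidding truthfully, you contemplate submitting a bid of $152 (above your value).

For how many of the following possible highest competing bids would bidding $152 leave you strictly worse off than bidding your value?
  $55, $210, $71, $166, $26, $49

3

The deviation hurts exactly when the highest competing bid lies strictly between $41 and $152 — overbidding then wins at a price above your value.
$55: inside the interval → strictly worse (loss $14).
$210: above both → same outcome either way.
$71: inside the interval → strictly worse (loss $30).
$166: above both → same outcome either way.
$26: below both → same outcome either way.
$49: inside the interval → strictly worse (loss $8).
Count: 3.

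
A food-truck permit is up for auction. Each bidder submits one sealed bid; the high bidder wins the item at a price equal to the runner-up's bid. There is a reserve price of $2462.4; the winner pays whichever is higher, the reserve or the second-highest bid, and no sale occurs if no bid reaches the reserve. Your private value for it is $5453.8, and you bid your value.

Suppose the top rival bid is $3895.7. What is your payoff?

$1558.1

Your bid $5453.8 is the highest and exceeds the reserve.
Price = max(second-highest bid, reserve) = max($3895.7, $2462.4) = $3895.7.
Payoff = $5453.8 − $3895.7 = $1558.1.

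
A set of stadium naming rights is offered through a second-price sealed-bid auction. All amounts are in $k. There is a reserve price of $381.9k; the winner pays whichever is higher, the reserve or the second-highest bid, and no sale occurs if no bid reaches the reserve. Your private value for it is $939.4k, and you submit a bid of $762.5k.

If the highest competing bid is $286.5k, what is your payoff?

Your bid $762.5k is the highest and exceeds the reserve.
Price = max(second-highest bid, reserve) = max($286.5k, $381.9k) = $381.9k.
Payoff = $939.4k − $381.9k = $557.5k.

$557.5k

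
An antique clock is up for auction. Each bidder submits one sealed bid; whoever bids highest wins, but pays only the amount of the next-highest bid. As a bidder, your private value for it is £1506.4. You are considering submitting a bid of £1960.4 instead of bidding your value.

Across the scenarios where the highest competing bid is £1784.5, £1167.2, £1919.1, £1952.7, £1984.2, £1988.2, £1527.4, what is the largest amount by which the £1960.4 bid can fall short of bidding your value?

£446.3

£1784.5: truthful gives £0, deviation gives −£278.1 → loss £278.1.
£1167.2: same outcome either way → loss £0.
£1919.1: truthful gives £0, deviation gives −£412.7 → loss £412.7.
£1952.7: truthful gives £0, deviation gives −£446.3 → loss £446.3.
£1984.2: same outcome either way → loss £0.
£1988.2: same outcome either way → loss £0.
£1527.4: truthful gives £0, deviation gives −£21 → loss £21.
Maximum loss: £446.3.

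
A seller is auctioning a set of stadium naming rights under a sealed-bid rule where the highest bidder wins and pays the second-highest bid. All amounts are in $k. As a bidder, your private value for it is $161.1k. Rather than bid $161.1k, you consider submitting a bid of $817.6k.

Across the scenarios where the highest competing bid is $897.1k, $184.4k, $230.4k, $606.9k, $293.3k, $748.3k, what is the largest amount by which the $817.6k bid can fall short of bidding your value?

$897.1k: same outcome either way → loss $0k.
$184.4k: truthful gives $0k, deviation gives −$23.3k → loss $23.3k.
$230.4k: truthful gives $0k, deviation gives −$69.3k → loss $69.3k.
$606.9k: truthful gives $0k, deviation gives −$445.8k → loss $445.8k.
$293.3k: truthful gives $0k, deviation gives −$132.2k → loss $132.2k.
$748.3k: truthful gives $0k, deviation gives −$587.2k → loss $587.2k.
Maximum loss: $587.2k.

$587.2k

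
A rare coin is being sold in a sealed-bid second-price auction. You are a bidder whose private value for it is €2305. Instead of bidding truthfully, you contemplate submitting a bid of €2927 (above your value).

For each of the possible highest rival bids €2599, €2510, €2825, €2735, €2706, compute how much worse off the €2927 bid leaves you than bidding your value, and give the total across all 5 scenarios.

€1850

The deviation costs you only when the competing bid falls strictly between €2305 and €2927; elsewhere both bids give the same outcome.
€2599: truthful payoff €0, deviation payoff −€294 → loss €294.
€2510: truthful payoff €0, deviation payoff −€205 → loss €205.
€2825: truthful payoff €0, deviation payoff −€520 → loss €520.
€2735: truthful payoff €0, deviation payoff −€430 → loss €430.
€2706: truthful payoff €0, deviation payoff −€401 → loss €401.
Total loss = €294 + €205 + €520 + €430 + €401 = €1850.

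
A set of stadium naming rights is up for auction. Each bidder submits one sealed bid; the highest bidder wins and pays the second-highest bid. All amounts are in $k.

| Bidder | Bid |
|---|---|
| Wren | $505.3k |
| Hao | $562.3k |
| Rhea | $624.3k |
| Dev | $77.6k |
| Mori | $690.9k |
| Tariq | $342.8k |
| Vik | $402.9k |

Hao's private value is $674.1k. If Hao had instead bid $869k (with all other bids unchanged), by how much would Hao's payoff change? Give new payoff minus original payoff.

The highest bid among the other bidders is $690.9k; Hao's bid doesn't change that.
Original bid $562.3k: Hao is not highest (top rival bid is $690.9k); payoff $0k.
Alternative bid $869k: Hao is highest, pays the top rival bid $690.9k; payoff $674.1k − $690.9k = −$16.8k.
Change in payoff = −$16.8k − ($0k) = −$16.8k.

−$16.8k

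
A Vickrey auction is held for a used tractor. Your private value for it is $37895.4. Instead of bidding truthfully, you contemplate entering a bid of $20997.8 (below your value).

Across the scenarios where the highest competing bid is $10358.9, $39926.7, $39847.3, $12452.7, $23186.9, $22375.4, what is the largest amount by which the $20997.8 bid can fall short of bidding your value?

$10358.9: same outcome either way → loss $0.
$39926.7: same outcome either way → loss $0.
$39847.3: same outcome either way → loss $0.
$12452.7: same outcome either way → loss $0.
$23186.9: truthful gives $14708.5, deviation gives $0 → loss $14708.5.
$22375.4: truthful gives $15520, deviation gives $0 → loss $15520.
Maximum loss: $15520.

$15520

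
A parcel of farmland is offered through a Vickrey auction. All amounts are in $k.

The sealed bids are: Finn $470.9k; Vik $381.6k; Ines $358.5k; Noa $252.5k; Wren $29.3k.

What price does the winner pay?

$381.6k

Highest bid: Finn at $470.9k, so Finn wins.
Second-highest bid: Vik at $381.6k — that is the price the winner pays.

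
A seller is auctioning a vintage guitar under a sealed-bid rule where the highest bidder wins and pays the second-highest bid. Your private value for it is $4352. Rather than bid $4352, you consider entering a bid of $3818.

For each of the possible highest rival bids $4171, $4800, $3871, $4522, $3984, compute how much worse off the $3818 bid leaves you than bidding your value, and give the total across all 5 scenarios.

$1030

The deviation costs you only when the competing bid falls strictly between $3818 and $4352; elsewhere both bids give the same outcome.
$4171: truthful payoff $181, deviation payoff $0 → loss $181.
$4800: outcomes coincide → loss $0.
$3871: truthful payoff $481, deviation payoff $0 → loss $481.
$4522: outcomes coincide → loss $0.
$3984: truthful payoff $368, deviation payoff $0 → loss $368.
Total loss = $181 + $481 + $368 = $1030.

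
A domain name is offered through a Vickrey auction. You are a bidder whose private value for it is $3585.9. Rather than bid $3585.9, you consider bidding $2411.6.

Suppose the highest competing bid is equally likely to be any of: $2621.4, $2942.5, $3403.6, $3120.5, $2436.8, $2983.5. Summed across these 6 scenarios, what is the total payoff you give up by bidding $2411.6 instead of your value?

The deviation costs you only when the competing bid falls strictly between $2411.6 and $3585.9; elsewhere both bids give the same outcome.
$2621.4: truthful payoff $964.5, deviation payoff $0 → loss $964.5.
$2942.5: truthful payoff $643.4, deviation payoff $0 → loss $643.4.
$3403.6: truthful payoff $182.3, deviation payoff $0 → loss $182.3.
$3120.5: truthful payoff $465.4, deviation payoff $0 → loss $465.4.
$2436.8: truthful payoff $1149.1, deviation payoff $0 → loss $1149.1.
$2983.5: truthful payoff $602.4, deviation payoff $0 → loss $602.4.
Total loss = $964.5 + $643.4 + $182.3 + $465.4 + $1149.1 + $602.4 = $4007.1.

$4007.1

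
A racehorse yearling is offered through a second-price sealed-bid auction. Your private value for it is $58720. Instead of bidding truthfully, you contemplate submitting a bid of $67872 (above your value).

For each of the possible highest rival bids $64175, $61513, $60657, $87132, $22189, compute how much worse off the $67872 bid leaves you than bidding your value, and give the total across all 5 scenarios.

The deviation costs you only when the competing bid falls strictly between $58720 and $67872; elsewhere both bids give the same outcome.
$64175: truthful payoff $0, deviation payoff −$5455 → loss $5455.
$61513: truthful payoff $0, deviation payoff −$2793 → loss $2793.
$60657: truthful payoff $0, deviation payoff −$1937 → loss $1937.
$87132: outcomes coincide → loss $0.
$22189: outcomes coincide → loss $0.
Total loss = $5455 + $2793 + $1937 = $10185.

$10185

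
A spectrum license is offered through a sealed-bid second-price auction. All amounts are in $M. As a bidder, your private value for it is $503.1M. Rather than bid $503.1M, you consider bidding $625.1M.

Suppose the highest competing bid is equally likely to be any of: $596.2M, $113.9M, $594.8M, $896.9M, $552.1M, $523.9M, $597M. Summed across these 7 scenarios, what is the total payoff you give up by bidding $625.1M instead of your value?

$348.5M

The deviation costs you only when the competing bid falls strictly between $503.1M and $625.1M; elsewhere both bids give the same outcome.
$596.2M: truthful payoff $0M, deviation payoff −$93.1M → loss $93.1M.
$113.9M: outcomes coincide → loss $0M.
$594.8M: truthful payoff $0M, deviation payoff −$91.7M → loss $91.7M.
$896.9M: outcomes coincide → loss $0M.
$552.1M: truthful payoff $0M, deviation payoff −$49M → loss $49M.
$523.9M: truthful payoff $0M, deviation payoff −$20.8M → loss $20.8M.
$597M: truthful payoff $0M, deviation payoff −$93.9M → loss $93.9M.
Total loss = $93.1M + $91.7M + $49M + $20.8M + $93.9M = $348.5M.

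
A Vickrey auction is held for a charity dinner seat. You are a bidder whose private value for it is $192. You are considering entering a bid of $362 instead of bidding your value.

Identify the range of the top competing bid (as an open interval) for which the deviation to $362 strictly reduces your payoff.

If the competing bid is below $192, both bids win at the same price — no difference.
If it is above $362, both bids lose — no difference.
If it lies strictly between $192 and $362, bidding your value loses (payoff 0) while bidding $362 wins at a price above your value (payoff negative).
So the deviation strictly hurts on the open interval ($192, $362).

($192, $362)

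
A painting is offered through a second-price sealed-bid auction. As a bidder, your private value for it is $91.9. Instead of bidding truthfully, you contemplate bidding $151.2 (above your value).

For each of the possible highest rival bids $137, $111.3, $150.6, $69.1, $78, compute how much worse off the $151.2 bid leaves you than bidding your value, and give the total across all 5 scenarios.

$123.2

The deviation costs you only when the competing bid falls strictly between $91.9 and $151.2; elsewhere both bids give the same outcome.
$137: truthful payoff $0, deviation payoff −$45.1 → loss $45.1.
$111.3: truthful payoff $0, deviation payoff −$19.4 → loss $19.4.
$150.6: truthful payoff $0, deviation payoff −$58.7 → loss $58.7.
$69.1: outcomes coincide → loss $0.
$78: outcomes coincide → loss $0.
Total loss = $45.1 + $19.4 + $58.7 = $123.2.
Because the price is fixed by the runner-up's bid, deviating from your value can only change a good outcome into a bad one — never the reverse.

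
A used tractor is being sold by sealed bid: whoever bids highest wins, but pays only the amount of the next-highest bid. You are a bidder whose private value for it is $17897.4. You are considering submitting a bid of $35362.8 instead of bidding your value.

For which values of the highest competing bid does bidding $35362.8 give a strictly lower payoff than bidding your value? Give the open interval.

If the competing bid is below $17897.4, both bids win at the same price — no difference.
If it is above $35362.8, both bids lose — no difference.
If it lies strictly between $17897.4 and $35362.8, bidding your value loses (payoff 0) while bidding $35362.8 wins at a price above your value (payoff negative).
So the deviation strictly hurts on the open interval ($17897.4, $35362.8).

($17897.4, $35362.8)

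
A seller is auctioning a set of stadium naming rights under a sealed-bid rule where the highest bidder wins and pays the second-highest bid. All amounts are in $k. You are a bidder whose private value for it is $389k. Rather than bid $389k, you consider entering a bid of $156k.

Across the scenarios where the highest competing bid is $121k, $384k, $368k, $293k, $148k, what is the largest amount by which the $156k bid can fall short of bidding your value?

$96k

$121k: same outcome either way → loss $0k.
$384k: truthful gives $5k, deviation gives $0k → loss $5k.
$368k: truthful gives $21k, deviation gives $0k → loss $21k.
$293k: truthful gives $96k, deviation gives $0k → loss $96k.
$148k: same outcome either way → loss $0k.
Maximum loss: $96k.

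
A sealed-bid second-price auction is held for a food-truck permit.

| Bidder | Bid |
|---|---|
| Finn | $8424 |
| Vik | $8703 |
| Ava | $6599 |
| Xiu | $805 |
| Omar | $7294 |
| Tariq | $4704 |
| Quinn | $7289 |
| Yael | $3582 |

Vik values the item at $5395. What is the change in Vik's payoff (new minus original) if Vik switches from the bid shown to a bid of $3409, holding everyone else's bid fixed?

The highest bid among the other bidders is $8424; Vik's bid doesn't change that.
Original bid $8703: Vik is highest, pays the top rival bid $8424; payoff $5395 − $8424 = −$3029.
Alternative bid $3409: Vik is not highest (top rival bid is $8424); payoff $0.
Change in payoff = $0 − (−$3029) = $3029.

$3029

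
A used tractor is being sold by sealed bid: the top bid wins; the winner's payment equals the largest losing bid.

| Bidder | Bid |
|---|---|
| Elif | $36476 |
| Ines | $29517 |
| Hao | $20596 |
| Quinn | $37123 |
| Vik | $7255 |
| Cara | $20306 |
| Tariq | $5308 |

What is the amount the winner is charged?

Highest bid: Quinn at $37123, so Quinn wins.
Second-highest bid: Elif at $36476 — that is the price the winner pays.

$36476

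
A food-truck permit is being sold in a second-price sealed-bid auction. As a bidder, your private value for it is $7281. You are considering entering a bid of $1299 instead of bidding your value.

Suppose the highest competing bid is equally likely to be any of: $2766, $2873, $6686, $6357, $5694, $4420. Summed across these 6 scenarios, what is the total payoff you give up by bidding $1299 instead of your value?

The deviation costs you only when the competing bid falls strictly between $1299 and $7281; elsewhere both bids give the same outcome.
$2766: truthful payoff $4515, deviation payoff $0 → loss $4515.
$2873: truthful payoff $4408, deviation payoff $0 → loss $4408.
$6686: truthful payoff $595, deviation payoff $0 → loss $595.
$6357: truthful payoff $924, deviation payoff $0 → loss $924.
$5694: truthful payoff $1587, deviation payoff $0 → loss $1587.
$4420: truthful payoff $2861, deviation payoff $0 → loss $2861.
Total loss = $4515 + $4408 + $595 + $924 + $1587 + $2861 = $14890.
In a second-price auction your bid sets only whether you win, not what you pay, so bidding your true value is weakly dominant.

$14890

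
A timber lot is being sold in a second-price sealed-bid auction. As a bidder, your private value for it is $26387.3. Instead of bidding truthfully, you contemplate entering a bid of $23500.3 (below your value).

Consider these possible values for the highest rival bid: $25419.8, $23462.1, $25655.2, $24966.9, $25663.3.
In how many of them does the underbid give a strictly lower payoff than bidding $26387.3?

4

The deviation hurts exactly when the highest competing bid lies strictly between $23500.3 and $26387.3 — underbidding then forfeits a profitable win.
$25419.8: inside the interval → strictly worse (loss $967.5).
$23462.1: below both → same outcome either way.
$25655.2: inside the interval → strictly worse (loss $732.1).
$24966.9: inside the interval → strictly worse (loss $1420.4).
$25663.3: inside the interval → strictly worse (loss $724).
Count: 4.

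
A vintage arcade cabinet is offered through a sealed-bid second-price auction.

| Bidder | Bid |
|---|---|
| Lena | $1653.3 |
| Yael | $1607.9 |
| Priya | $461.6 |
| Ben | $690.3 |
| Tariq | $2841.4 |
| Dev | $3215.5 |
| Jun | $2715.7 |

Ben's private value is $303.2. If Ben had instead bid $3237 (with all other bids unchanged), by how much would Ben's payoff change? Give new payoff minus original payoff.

−$2912.3

The highest bid among the other bidders is $3215.5; Ben's bid doesn't change that.
Original bid $690.3: Ben is not highest (top rival bid is $3215.5); payoff $0.
Alternative bid $3237: Ben is highest, pays the top rival bid $3215.5; payoff $303.2 − $3215.5 = −$2912.3.
Change in payoff = −$2912.3 − ($0) = −$2912.3.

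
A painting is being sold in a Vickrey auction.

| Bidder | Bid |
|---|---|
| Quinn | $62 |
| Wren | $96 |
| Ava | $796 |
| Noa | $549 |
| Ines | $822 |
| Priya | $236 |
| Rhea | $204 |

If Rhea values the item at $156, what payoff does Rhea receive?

$0

Highest bid: Ines at $822, so Ines wins.
Second-highest bid: Ava at $796 — that is the price the winner pays.
Rhea did not win, so Rhea pays nothing and receives nothing: payoff $0.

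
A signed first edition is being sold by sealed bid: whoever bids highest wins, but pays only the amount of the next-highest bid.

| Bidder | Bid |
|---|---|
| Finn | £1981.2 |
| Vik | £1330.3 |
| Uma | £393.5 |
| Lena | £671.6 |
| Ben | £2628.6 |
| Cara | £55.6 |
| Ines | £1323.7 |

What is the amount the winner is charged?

£1981.2

Highest bid: Ben at £2628.6, so Ben wins.
Second-highest bid: Finn at £1981.2 — that is the price the winner pays.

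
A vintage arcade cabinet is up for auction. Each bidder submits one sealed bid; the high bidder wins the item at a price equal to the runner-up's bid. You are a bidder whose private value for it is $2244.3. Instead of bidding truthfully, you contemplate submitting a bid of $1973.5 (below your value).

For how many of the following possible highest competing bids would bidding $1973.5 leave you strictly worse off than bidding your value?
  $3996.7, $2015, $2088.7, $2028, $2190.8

4

The deviation hurts exactly when the highest competing bid lies strictly between $1973.5 and $2244.3 — underbidding then forfeits a profitable win.
$3996.7: above both → same outcome either way.
$2015: inside the interval → strictly worse (loss $229.3).
$2088.7: inside the interval → strictly worse (loss $155.6).
$2028: inside the interval → strictly worse (loss $216.3).
$2190.8: inside the interval → strictly worse (loss $53.5).
Count: 4.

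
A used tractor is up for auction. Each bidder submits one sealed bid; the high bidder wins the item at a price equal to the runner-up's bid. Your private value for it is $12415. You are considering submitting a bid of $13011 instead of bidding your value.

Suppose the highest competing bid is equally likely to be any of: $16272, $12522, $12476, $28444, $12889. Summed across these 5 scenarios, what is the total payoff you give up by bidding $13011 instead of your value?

The deviation costs you only when the competing bid falls strictly between $12415 and $13011; elsewhere both bids give the same outcome.
$16272: outcomes coincide → loss $0.
$12522: truthful payoff $0, deviation payoff −$107 → loss $107.
$12476: truthful payoff $0, deviation payoff −$61 → loss $61.
$28444: outcomes coincide → loss $0.
$12889: truthful payoff $0, deviation payoff −$474 → loss $474.
Total loss = $107 + $61 + $474 = $642.
Because the price is fixed by the runner-up's bid, deviating from your value can only change a good outcome into a bad one — never the reverse.

$642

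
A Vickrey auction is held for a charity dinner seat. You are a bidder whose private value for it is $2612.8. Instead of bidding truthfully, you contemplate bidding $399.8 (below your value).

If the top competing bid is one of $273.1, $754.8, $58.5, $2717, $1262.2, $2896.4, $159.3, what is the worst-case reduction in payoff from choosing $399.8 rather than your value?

$273.1: same outcome either way → loss $0.
$754.8: truthful gives $1858, deviation gives $0 → loss $1858.
$58.5: same outcome either way → loss $0.
$2717: same outcome either way → loss $0.
$1262.2: truthful gives $1350.6, deviation gives $0 → loss $1350.6.
$2896.4: same outcome either way → loss $0.
$159.3: same outcome either way → loss $0.
Maximum loss: $1858.

$1858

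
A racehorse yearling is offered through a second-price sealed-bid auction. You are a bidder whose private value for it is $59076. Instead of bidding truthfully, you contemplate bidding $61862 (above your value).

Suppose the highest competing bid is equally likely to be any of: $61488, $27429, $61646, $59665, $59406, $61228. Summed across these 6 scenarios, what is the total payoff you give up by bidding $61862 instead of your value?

The deviation costs you only when the competing bid falls strictly between $59076 and $61862; elsewhere both bids give the same outcome.
$61488: truthful payoff $0, deviation payoff −$2412 → loss $2412.
$27429: outcomes coincide → loss $0.
$61646: truthful payoff $0, deviation payoff −$2570 → loss $2570.
$59665: truthful payoff $0, deviation payoff −$589 → loss $589.
$59406: truthful payoff $0, deviation payoff −$330 → loss $330.
$61228: truthful payoff $0, deviation payoff −$2152 → loss $2152.
Total loss = $2412 + $2570 + $589 + $330 + $2152 = $8053.
In a second-price auction your bid sets only whether you win, not what you pay, so bidding your true value is weakly dominant.

$8053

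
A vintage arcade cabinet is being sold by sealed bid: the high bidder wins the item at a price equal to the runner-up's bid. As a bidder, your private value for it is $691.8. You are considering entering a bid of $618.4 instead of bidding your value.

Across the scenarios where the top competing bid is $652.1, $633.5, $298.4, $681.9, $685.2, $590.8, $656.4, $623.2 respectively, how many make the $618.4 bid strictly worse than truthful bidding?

6

The deviation hurts exactly when the highest competing bid lies strictly between $618.4 and $691.8 — underbidding then forfeits a profitable win.
$652.1: inside the interval → strictly worse (loss $39.7).
$633.5: inside the interval → strictly worse (loss $58.3).
$298.4: below both → same outcome either way.
$681.9: inside the interval → strictly worse (loss $9.9).
$685.2: inside the interval → strictly worse (loss $6.6).
$590.8: below both → same outcome either way.
$656.4: inside the interval → strictly worse (loss $35.4).
$623.2: inside the interval → strictly worse (loss $68.6).
Count: 6.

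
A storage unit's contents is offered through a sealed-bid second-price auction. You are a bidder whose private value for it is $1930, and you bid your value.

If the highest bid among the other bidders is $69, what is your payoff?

$1861

Your bid $1930 exceeds the highest competing bid $69, so you win.
In a second-price auction the winner pays the second-highest bid, $69.
Payoff = value − price = $1930 − $69 = $1861.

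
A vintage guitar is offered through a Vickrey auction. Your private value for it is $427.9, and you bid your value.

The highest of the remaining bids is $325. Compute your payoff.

$102.9

Your bid $427.9 exceeds the highest competing bid $325, so you win.
In a second-price auction the winner pays the second-highest bid, $325.
Payoff = value − price = $427.9 − $325 = $102.9.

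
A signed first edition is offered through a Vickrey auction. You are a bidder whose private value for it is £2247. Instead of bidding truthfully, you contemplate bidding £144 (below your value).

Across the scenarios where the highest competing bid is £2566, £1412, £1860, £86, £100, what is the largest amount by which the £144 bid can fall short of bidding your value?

£2566: same outcome either way → loss £0.
£1412: truthful gives £835, deviation gives £0 → loss £835.
£1860: truthful gives £387, deviation gives £0 → loss £387.
£86: same outcome either way → loss £0.
£100: same outcome either way → loss £0.
Maximum loss: £835.

£835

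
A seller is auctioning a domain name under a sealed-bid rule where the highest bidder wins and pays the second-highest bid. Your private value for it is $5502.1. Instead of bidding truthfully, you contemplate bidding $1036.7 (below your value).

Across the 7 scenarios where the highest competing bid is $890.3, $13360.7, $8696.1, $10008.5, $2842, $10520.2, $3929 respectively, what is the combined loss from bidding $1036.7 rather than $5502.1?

The deviation costs you only when the competing bid falls strictly between $1036.7 and $5502.1; elsewhere both bids give the same outcome.
$890.3: outcomes coincide → loss $0.
$13360.7: outcomes coincide → loss $0.
$8696.1: outcomes coincide → loss $0.
$10008.5: outcomes coincide → loss $0.
$2842: truthful payoff $2660.1, deviation payoff $0 → loss $2660.1.
$10520.2: outcomes coincide → loss $0.
$3929: truthful payoff $1573.1, deviation payoff $0 → loss $1573.1.
Total loss = $2660.1 + $1573.1 = $4233.2.

$4233.2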